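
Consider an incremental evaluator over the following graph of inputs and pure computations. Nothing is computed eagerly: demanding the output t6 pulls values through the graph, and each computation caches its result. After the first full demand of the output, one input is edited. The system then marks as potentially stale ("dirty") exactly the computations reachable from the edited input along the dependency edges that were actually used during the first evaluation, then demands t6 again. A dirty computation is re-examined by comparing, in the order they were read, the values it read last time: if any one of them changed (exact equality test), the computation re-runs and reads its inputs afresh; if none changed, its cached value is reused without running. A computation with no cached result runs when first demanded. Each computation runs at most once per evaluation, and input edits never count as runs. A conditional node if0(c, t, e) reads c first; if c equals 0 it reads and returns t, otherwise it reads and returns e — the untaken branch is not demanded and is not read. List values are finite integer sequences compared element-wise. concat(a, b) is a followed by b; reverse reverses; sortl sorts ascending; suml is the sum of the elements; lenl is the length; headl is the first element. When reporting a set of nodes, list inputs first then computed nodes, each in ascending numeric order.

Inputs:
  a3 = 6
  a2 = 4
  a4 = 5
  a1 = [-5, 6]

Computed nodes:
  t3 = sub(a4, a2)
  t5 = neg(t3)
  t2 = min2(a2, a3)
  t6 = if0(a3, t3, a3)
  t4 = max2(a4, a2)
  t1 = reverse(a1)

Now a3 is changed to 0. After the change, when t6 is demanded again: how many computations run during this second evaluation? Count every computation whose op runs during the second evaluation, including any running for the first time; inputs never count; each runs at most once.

Initial pass — values computed on the first demand:
  t6 = if0(a3=6 -> else branch a3) = 6

Second demand — change propagation:
  t3: newly demanded (no cache) — executes and yields 1.
  t6: re-runs because a3 6->0; a3 6->0; new result 1.

The important point: the flipped condition pulls in fresh nodes; t3 runs for the first time.

Run set: t3, t6 (2 run).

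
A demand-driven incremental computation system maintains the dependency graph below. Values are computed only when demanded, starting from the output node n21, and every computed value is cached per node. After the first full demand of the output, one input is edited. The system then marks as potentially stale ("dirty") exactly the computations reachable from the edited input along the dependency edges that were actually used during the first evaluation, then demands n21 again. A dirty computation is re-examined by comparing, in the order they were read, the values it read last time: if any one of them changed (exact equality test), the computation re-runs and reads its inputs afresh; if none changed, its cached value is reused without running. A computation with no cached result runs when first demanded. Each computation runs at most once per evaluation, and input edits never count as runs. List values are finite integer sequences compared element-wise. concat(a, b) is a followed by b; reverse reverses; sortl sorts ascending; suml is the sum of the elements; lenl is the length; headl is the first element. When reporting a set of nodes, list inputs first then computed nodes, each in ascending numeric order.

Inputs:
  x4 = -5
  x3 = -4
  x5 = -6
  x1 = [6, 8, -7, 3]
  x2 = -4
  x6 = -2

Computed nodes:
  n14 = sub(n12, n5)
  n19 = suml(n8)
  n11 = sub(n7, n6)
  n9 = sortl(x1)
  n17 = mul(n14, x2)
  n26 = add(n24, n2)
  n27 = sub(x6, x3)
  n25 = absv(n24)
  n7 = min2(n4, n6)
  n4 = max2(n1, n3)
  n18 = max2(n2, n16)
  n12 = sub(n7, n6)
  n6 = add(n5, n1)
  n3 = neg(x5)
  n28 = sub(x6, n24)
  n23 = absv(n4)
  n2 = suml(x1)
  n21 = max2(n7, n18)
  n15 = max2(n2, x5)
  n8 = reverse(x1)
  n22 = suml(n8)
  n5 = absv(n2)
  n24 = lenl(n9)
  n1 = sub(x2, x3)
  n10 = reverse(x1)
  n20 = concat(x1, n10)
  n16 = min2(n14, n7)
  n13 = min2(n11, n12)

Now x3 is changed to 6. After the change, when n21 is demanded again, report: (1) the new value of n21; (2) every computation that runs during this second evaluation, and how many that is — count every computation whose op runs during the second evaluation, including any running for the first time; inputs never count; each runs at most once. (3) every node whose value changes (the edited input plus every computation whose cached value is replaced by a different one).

New value of n21: 10.
Computations that run: n1, n4, n6, n7, n12, n14, n16, n18, n21 — 9 in total.
Values that change: x3, n1, n6, n7, n12, n14, n16.

First evaluation (everything demanded from the output):
  n1 = sub(-4, -4) = 0
  n2 = suml([6, 8, -7, 3]) = 10
  n3 = neg(-6) = 6
  n4 = max2(0, 6) = 6
  n5 = absv(10) = 10
  n6 = add(10, 0) = 10
  n7 = min2(6, 10) = 6
  n12 = sub(6, 10) = -4
  n14 = sub(-4, 10) = -14
  n16 = min2(-14, 6) = -14
  n18 = max2(10, -14) = 10
  n21 = max2(6, 10) = 10

Propagation after the edit:
  n1: runs — x3 -4->6; result -10.
  n4: runs — n1 0->-10; result 6 (same value as before).
  n6: runs — n1 0->-10; result 0.
  n7: runs — n6 10->0; result 0.
  n12: runs — n7 6->0; n6 10->0; result 0.
  n14: runs — n12 -4->0; result -10.
  n16: runs — n14 -14->-10; n7 6->0; result -10.
  n18: runs — n16 -14->-10; result 10 (same value as before).
  n21: runs — n7 6->0; result 10 (same value as before).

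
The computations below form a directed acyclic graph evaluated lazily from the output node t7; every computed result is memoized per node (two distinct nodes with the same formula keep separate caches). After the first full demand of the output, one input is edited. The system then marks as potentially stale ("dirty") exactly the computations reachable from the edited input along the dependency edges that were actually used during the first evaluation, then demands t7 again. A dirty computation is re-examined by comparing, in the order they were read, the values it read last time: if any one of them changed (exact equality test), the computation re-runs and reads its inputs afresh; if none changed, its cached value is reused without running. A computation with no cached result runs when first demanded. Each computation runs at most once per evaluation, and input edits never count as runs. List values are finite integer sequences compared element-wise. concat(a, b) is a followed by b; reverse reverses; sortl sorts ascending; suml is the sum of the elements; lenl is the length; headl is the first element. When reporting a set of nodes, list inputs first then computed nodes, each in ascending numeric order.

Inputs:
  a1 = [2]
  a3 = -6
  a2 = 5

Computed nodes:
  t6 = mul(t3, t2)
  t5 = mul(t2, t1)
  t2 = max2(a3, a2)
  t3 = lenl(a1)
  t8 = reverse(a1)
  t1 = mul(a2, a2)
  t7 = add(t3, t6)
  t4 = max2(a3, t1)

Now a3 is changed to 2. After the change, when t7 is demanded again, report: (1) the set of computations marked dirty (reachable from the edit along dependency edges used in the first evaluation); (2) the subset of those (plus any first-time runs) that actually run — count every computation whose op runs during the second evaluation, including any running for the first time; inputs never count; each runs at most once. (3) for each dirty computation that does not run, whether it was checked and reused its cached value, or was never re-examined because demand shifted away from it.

The edit dirties: t2, t6, t7.
1 computations run: t2.
Cache hits after checking: t6, t7.
Note the absorption at t2: it re-runs yet its value is the same, leaving the output's value untouched.

First demand of the output computes:
  t2 = max2(-6, 5) = 5
  t3 = lenl([2]) = 1
  t6 = mul(1, 5) = 5
  t7 = add(1, 5) = 6

After the edit, cleaning proceeds:
  t2: a read changed (a3 -6->2) — executes, giving 5 — identical to its old value.
  t6: dirty, but its reads are unchanged (t3 unchanged, t2 unchanged); cached 5 stands.
  t7: dirty, but its reads are unchanged (t3 unchanged, t6 unchanged); cached 6 stands.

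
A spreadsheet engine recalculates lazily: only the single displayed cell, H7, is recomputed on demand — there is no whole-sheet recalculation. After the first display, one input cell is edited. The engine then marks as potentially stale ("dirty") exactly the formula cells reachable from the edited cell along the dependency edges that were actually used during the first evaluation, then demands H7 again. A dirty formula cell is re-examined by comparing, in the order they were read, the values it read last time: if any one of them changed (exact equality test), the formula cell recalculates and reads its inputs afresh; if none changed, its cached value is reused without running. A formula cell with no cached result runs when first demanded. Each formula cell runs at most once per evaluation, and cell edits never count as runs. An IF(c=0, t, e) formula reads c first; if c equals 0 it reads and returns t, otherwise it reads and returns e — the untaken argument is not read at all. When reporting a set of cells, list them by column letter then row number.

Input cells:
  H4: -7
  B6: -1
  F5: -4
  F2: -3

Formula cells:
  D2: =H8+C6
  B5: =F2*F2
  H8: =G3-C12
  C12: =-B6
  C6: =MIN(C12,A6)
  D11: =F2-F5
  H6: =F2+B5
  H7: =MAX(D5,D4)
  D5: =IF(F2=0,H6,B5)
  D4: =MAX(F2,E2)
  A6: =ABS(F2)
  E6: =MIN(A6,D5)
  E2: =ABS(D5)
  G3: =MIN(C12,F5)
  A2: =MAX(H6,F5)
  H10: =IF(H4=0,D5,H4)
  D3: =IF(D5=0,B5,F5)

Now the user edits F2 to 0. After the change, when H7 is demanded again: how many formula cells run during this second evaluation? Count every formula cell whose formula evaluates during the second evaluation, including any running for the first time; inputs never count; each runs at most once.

First evaluation (everything demanded from the output):
  B5 = -3 * -3 = 9
  D5 = IF(F2=0: F2=-3 -> else branch B5) = 9
  E2 = ABS(9) = 9
  D4 = MAX(-3, 9) = 9
  H7 = MAX(9, 9) = 9

Propagation after the edit:
  B5: runs — F2 -3->0; F2 -3->0; result 0.
  H6: demanded for the first time — runs, produces 0.
  D5: runs — F2 -3->0; B5 9->0; result 0.
  E2: runs — D5 9->0; result 0.
  D4: runs — F2 -3->0; E2 9->0; result 0.
  H7: runs — D5 9->0; D4 9->0; result 0.

Key observation: a condition flipped, so demand reaches new nodes — H6 runs for the first time.

Formula cells that run: B5, D4, D5, E2, H6, H7 — 6 in total.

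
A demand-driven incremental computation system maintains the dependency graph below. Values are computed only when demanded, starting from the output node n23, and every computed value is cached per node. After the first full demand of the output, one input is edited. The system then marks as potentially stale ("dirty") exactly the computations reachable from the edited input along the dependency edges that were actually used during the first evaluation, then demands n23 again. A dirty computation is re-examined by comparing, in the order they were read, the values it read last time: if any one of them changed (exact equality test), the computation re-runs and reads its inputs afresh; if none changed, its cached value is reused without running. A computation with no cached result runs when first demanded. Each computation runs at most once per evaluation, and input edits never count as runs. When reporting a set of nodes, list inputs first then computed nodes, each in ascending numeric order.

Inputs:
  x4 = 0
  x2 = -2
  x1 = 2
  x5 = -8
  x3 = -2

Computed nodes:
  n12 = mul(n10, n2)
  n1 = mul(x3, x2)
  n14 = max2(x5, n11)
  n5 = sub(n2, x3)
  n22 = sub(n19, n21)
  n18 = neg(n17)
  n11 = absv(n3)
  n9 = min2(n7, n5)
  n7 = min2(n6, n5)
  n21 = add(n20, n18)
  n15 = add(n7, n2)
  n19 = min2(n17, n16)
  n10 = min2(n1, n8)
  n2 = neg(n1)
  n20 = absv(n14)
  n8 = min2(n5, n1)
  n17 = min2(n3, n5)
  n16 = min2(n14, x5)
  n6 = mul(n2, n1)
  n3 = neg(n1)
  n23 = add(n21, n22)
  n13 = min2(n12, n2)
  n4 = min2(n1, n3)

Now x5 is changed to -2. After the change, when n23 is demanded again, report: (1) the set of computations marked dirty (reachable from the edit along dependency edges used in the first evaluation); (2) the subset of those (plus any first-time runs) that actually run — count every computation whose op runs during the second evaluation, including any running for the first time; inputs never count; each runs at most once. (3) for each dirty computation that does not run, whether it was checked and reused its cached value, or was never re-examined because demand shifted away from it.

Marked dirty: n14, n16, n19, n20, n21, n22, n23.
Computations that run: n14, n16, n19, n22, n23 — 5 in total.
Checked but reused from cache: n20, n21.
Key observation: the cutoff stops propagation at n20 — its inputs' values are unchanged, so it reuses its cache.

First evaluation (everything demanded from the output):
  n1 = mul(-2, -2) = 4
  n2 = neg(4) = -4
  n3 = neg(4) = -4
  n5 = sub(-4, -2) = -2
  n11 = absv(-4) = 4
  n14 = max2(-8, 4) = 4
  n16 = min2(4, -8) = -8
  n17 = min2(-4, -2) = -4
  n18 = neg(-4) = 4
  n19 = min2(-4, -8) = -8
  n20 = absv(4) = 4
  n21 = add(4, 4) = 8
  n22 = sub(-8, 8) = -16
  n23 = add(8, -16) = -8

Propagation after the edit:
  n14: runs — x5 -8->-2; result 4 (same value as before).
  n16: runs — x5 -8->-2; result -2.
  n19: runs — n16 -8->-2; result -4.
  n20: checked — values it read are unchanged (n14 unchanged); reused cached 4 without running.
  n21: checked — values it read are unchanged (n20 unchanged, n18 unchanged); reused cached 8 without running.
  n22: runs — n19 -8->-4; result -12.
  n23: runs — n22 -16->-12; result -4.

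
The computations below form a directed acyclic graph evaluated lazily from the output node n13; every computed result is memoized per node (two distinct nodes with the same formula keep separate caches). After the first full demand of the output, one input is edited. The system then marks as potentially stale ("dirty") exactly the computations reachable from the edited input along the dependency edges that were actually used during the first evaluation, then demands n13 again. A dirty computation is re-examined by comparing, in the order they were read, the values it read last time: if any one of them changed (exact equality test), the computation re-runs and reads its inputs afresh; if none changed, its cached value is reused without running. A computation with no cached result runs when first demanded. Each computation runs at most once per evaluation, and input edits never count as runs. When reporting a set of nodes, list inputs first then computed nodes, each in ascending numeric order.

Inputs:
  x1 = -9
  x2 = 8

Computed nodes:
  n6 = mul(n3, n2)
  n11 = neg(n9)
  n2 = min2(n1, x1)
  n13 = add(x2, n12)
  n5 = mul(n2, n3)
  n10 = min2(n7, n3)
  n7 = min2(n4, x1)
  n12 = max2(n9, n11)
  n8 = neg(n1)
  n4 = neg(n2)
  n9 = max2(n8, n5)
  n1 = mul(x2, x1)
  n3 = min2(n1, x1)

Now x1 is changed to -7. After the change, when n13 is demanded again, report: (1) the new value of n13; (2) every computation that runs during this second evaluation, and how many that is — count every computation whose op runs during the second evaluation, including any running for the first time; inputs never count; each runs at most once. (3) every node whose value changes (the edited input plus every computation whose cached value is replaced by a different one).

First demand of the output computes:
  n1 = mul(8, -9) = -72
  n2 = min2(-72, -9) = -72
  n3 = min2(-72, -9) = -72
  n5 = mul(-72, -72) = 5184
  n8 = neg(-72) = 72
  n9 = max2(72, 5184) = 5184
  n11 = neg(5184) = -5184
  n12 = max2(5184, -5184) = 5184
  n13 = add(8, 5184) = 5192

After the edit, cleaning proceeds:
  n1: a read changed (x1 -9->-7) — executes, giving -56.
  n2: a read changed (n1 -72->-56; x1 -9->-7) — executes, giving -56.
  n3: a read changed (n1 -72->-56; x1 -9->-7) — executes, giving -56.
  n5: a read changed (n2 -72->-56; n3 -72->-56) — executes, giving 3136.
  n8: a read changed (n1 -72->-56) — executes, giving 56.
  n9: a read changed (n8 72->56; n5 5184->3136) — executes, giving 3136.
  n11: a read changed (n9 5184->3136) — executes, giving -3136.
  n12: a read changed (n9 5184->3136; n11 -5184->-3136) — executes, giving 3136.
  n13: a read changed (n12 5184->3136) — executes, giving 3144.

Demanding n13 again yields 3144.
9 computations run: n1, n2, n3, n5, n8, n9, n11, n12, n13.
The nodes whose values change: x1, n1, n2, n3, n5, n8, n9, n11, n12, n13.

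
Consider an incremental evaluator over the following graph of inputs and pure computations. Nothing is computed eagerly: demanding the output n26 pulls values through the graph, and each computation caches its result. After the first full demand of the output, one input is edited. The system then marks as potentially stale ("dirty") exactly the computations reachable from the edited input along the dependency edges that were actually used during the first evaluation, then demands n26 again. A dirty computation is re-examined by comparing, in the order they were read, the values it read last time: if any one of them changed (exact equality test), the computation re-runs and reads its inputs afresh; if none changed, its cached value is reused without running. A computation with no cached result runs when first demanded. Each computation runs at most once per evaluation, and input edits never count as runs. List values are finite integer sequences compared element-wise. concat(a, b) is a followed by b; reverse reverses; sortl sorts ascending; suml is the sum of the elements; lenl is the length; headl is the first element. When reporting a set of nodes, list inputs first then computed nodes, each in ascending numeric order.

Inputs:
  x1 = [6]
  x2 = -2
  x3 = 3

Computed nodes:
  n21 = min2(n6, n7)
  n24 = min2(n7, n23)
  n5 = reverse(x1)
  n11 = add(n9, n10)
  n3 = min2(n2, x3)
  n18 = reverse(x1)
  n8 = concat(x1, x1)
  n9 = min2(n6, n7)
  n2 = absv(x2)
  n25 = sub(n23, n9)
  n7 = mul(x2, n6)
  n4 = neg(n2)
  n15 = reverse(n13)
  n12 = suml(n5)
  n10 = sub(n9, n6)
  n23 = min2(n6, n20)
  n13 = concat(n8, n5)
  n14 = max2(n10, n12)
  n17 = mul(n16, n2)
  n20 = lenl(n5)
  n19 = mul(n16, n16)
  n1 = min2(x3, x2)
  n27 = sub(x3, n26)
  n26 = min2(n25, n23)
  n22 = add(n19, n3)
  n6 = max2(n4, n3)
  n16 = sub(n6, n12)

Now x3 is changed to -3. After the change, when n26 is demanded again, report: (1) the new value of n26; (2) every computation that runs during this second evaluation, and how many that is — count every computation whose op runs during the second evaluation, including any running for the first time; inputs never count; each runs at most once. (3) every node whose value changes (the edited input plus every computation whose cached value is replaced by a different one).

Initial pass — values computed on the first demand:
  n2 = absv(-2) = 2
  n3 = min2(2, 3) = 2
  n4 = neg(2) = -2
  n5 = reverse([6]) = [6]
  n6 = max2(-2, 2) = 2
  n7 = mul(-2, 2) = -4
  n9 = min2(2, -4) = -4
  n20 = lenl([6]) = 1
  n23 = min2(2, 1) = 1
  n25 = sub(1, -4) = 5
  n26 = min2(5, 1) = 1

Second demand — change propagation:
  n3: re-runs because x3 3->-3; new result -3.
  n6: re-runs because n3 2->-3; new result -2.
  n7: re-runs because n6 2->-2; new result 4.
  n9: re-runs because n6 2->-2; n7 -4->4; new result -2.
  n23: re-runs because n6 2->-2; new result -2.
  n25: re-runs because n23 1->-2; n9 -4->-2; new result 0.
  n26: re-runs because n25 5->0; n23 1->-2; new result -2.

n26 now evaluates to -2.
Run set: n3, n6, n7, n9, n23, n25, n26 (7 run).
Changed values: x3, n3, n6, n7, n9, n23, n25, n26.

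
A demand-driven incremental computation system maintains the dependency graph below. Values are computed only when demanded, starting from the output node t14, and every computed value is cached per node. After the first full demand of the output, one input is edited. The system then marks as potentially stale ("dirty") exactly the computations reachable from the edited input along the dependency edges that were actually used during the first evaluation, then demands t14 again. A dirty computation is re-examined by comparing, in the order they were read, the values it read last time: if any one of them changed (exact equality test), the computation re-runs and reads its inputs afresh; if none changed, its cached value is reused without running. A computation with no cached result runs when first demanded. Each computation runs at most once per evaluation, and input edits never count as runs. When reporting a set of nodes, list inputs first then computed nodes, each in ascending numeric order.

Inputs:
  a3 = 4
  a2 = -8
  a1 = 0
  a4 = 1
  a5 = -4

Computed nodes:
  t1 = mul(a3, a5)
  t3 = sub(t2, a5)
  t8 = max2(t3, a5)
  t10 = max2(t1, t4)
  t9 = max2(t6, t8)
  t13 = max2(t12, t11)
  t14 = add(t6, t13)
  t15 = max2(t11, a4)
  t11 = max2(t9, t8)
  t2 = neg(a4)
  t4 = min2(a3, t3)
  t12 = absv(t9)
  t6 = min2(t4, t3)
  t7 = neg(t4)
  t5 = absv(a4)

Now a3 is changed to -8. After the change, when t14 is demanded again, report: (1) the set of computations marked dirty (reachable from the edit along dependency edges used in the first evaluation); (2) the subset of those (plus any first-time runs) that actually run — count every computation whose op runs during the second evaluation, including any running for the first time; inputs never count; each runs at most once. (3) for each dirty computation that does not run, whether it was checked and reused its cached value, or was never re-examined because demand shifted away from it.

First evaluation (everything demanded from the output):
  t2 = neg(1) = -1
  t3 = sub(-1, -4) = 3
  t4 = min2(4, 3) = 3
  t6 = min2(3, 3) = 3
  t8 = max2(3, -4) = 3
  t9 = max2(3, 3) = 3
  t11 = max2(3, 3) = 3
  t12 = absv(3) = 3
  t13 = max2(3, 3) = 3
  t14 = add(3, 3) = 6

Propagation after the edit:
  t4: runs — a3 4->-8; result -8.
  t6: runs — t4 3->-8; result -8.
  t9: runs — t6 3->-8; result 3 (same value as before).
  t11: checked — values it read are unchanged (t9 unchanged, t8 unchanged); reused cached 3 without running.
  t12: checked — values it read are unchanged (t9 unchanged); reused cached 3 without running.
  t13: checked — values it read are unchanged (t12 unchanged, t11 unchanged); reused cached 3 without running.
  t14: runs — t6 3->-8; result -5.

Key observation: the cutoff stops propagation at t11 — its inputs' values are unchanged, so it reuses its cache.

Marked dirty: t4, t6, t9, t11, t12, t13, t14.
Computations that run: t4, t6, t9, t14 — 4 in total.
Checked but reused from cache: t11, t12, t13.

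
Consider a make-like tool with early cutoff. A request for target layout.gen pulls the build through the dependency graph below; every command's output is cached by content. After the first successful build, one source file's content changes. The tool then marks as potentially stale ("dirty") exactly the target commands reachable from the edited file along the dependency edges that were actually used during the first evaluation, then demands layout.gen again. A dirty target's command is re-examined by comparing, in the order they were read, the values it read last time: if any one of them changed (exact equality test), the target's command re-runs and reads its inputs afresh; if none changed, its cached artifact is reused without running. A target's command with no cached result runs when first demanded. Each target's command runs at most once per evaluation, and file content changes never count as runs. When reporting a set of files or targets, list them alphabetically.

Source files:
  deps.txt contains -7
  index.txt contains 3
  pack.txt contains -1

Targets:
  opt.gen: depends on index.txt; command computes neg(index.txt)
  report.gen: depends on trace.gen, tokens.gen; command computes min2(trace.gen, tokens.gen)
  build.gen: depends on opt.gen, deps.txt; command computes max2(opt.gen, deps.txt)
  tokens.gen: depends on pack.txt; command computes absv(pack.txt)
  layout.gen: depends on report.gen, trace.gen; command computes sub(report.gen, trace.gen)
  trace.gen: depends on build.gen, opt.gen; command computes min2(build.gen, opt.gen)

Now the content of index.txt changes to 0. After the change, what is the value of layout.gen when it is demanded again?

Demanding layout.gen again yields 0.

First demand of the output computes:
  opt.gen = neg(3) = -3
  build.gen = max2(-3, -7) = -3
  tokens.gen = absv(-1) = 1
  trace.gen = min2(-3, -3) = -3
  report.gen = min2(-3, 1) = -3
  layout.gen = sub(-3, -3) = 0

After the edit, cleaning proceeds:
  opt.gen: a read changed (index.txt 3->0) — executes, giving 0.
  build.gen: a read changed (opt.gen -3->0) — executes, giving 0.
  trace.gen: a read changed (build.gen -3->0; opt.gen -3->0) — executes, giving 0.
  report.gen: a read changed (trace.gen -3->0) — executes, giving 0.
  layout.gen: a read changed (report.gen -3->0; trace.gen -3->0) — executes, giving 0 — identical to its old value.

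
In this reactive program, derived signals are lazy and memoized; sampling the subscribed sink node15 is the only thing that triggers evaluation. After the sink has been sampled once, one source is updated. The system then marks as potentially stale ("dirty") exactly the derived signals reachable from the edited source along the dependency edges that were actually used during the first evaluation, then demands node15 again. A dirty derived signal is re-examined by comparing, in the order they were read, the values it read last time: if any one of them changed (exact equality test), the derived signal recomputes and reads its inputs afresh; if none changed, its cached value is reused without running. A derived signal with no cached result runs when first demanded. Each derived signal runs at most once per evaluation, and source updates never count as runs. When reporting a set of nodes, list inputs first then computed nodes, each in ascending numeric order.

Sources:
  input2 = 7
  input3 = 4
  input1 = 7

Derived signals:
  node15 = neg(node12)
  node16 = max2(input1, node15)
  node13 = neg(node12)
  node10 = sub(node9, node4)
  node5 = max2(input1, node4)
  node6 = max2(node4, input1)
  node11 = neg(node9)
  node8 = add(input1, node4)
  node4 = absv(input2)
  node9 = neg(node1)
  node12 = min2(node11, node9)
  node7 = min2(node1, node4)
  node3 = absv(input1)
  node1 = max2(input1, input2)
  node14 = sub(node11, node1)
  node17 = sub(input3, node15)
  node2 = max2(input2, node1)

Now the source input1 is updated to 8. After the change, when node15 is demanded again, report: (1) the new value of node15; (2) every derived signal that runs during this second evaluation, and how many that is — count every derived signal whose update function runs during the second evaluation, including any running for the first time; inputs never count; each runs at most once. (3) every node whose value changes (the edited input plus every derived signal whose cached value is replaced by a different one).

First demand of the output computes:
  node1 = max2(7, 7) = 7
  node9 = neg(7) = -7
  node11 = neg(-7) = 7
  node12 = min2(7, -7) = -7
  node15 = neg(-7) = 7

After the edit, cleaning proceeds:
  node1: a read changed (input1 7->8) — executes, giving 8.
  node9: a read changed (node1 7->8) — executes, giving -8.
  node11: a read changed (node9 -7->-8) — executes, giving 8.
  node12: a read changed (node11 7->8; node9 -7->-8) — executes, giving -8.
  node15: a read changed (node12 -7->-8) — executes, giving 8.

Demanding node15 again yields 8.
5 derived signals run: node1, node9, node11, node12, node15.
The nodes whose values change: input1, node1, node9, node11, node12, node15.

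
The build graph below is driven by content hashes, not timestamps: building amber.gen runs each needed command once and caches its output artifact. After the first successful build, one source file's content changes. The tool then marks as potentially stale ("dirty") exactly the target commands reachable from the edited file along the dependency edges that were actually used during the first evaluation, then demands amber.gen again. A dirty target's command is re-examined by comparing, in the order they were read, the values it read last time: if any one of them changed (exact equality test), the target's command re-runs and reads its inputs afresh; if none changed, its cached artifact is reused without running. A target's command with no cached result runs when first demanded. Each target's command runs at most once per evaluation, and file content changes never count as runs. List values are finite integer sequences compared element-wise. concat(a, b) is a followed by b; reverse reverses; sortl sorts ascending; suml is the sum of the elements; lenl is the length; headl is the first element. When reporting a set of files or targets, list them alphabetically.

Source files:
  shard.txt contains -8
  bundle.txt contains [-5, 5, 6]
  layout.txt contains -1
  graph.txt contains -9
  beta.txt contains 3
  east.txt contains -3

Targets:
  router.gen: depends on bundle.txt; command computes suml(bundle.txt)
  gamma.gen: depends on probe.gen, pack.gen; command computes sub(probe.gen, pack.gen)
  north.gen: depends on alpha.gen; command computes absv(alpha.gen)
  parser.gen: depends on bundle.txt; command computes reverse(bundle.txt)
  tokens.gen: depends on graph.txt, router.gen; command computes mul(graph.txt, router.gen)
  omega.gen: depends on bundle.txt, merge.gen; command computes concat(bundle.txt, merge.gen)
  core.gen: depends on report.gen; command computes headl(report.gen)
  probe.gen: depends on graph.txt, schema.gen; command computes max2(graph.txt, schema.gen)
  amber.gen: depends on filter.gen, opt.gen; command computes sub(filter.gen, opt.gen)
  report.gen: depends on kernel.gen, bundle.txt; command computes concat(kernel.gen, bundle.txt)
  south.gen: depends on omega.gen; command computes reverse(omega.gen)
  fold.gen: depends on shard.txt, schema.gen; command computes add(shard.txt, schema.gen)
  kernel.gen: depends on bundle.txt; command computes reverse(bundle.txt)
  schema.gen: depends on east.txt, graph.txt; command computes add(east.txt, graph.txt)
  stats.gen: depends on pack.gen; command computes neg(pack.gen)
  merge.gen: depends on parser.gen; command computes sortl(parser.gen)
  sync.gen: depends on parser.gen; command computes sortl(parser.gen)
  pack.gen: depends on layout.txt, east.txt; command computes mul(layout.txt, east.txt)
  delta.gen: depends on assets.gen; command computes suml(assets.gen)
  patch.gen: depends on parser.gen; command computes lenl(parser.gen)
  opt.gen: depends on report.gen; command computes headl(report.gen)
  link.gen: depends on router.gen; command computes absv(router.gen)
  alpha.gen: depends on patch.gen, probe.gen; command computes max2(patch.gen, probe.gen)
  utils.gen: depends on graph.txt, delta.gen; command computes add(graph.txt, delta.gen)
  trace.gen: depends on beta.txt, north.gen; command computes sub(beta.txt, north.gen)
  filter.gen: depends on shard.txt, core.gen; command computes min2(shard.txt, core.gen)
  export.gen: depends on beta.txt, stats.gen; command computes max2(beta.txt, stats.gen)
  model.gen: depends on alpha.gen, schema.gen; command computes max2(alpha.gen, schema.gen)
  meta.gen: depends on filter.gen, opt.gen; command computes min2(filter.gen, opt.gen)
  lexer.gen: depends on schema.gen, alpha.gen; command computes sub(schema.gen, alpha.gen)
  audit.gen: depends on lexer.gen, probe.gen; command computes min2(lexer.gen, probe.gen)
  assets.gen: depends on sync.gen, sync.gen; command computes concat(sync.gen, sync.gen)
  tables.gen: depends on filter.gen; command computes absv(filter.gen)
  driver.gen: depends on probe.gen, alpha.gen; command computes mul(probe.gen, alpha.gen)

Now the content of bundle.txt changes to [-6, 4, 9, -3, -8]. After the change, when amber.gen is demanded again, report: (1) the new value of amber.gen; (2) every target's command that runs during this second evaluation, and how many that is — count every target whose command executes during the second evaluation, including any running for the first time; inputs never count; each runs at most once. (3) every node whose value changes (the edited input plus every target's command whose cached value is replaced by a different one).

amber.gen now evaluates to 0.
Run set: amber.gen, core.gen, filter.gen, kernel.gen, opt.gen, report.gen (6 run).
Changed values: amber.gen, bundle.txt, core.gen, kernel.gen, opt.gen, report.gen.

Initial pass — values computed on the first demand:
  kernel.gen = reverse([-5, 5, 6]) = [6, 5, -5]
  report.gen = concat([6, 5, -5], [-5, 5, 6]) = [6, 5, -5, -5, 5, 6]
  core.gen = headl([6, 5, -5, -5, 5, 6]) = 6
  filter.gen = min2(-8, 6) = -8
  opt.gen = headl([6, 5, -5, -5, 5, 6]) = 6
  amber.gen = sub(-8, 6) = -14

Second demand — change propagation:
  kernel.gen: re-runs because bundle.txt [-5, 5, 6]->[-6, 4, 9, -3, -8]; new result [-8, -3, 9, 4, -6].
  report.gen: re-runs because kernel.gen [6, 5, -5]->[-8, -3, 9, 4, -6]; bundle.txt [-5, 5, 6]->[-6, 4, 9, -3, -8]; new result [-8, -3, 9, 4, -6, -6, 4, 9, -3, -8].
  core.gen: re-runs because report.gen [6, 5, -5, -5, 5, 6]->[-8, -3, 9, 4, -6, -6, 4, 9, -3, -8]; new result -8.
  filter.gen: re-runs because core.gen 6->-8; new result -8 (unchanged).
  opt.gen: re-runs because report.gen [6, 5, -5, -5, 5, 6]->[-8, -3, 9, 4, -6, -6, 4, 9, -3, -8]; new result -8.
  amber.gen: re-runs because opt.gen 6->-8; new result 0.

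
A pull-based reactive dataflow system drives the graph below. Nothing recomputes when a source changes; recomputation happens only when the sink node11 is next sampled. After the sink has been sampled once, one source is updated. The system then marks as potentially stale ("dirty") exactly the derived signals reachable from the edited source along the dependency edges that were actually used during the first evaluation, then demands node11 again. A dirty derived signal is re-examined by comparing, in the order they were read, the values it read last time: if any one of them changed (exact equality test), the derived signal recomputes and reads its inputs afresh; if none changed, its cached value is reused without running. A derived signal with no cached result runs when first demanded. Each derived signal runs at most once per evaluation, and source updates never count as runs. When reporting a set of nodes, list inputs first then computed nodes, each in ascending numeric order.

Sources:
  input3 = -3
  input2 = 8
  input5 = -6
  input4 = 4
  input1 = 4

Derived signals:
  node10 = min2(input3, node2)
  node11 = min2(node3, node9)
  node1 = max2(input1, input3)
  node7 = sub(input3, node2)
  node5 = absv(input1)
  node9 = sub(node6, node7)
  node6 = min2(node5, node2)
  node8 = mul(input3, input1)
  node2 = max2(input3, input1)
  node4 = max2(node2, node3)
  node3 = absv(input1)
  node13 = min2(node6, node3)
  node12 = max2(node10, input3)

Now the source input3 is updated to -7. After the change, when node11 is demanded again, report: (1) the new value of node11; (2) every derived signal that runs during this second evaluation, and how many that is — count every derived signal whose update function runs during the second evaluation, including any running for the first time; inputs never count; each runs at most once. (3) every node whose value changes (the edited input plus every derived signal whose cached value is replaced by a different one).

New value of node11: 4.
Derived signals that run: node2, node7, node9, node11 — 4 in total.
Values that change: input3, node7, node9.
Key observation: the cutoff stops propagation at node6 — its inputs' values are unchanged, so it reuses its cache.

First evaluation (everything demanded from the output):
  node2 = max2(-3, 4) = 4
  node3 = absv(4) = 4
  node5 = absv(4) = 4
  node6 = min2(4, 4) = 4
  node7 = sub(-3, 4) = -7
  node9 = sub(4, -7) = 11
  node11 = min2(4, 11) = 4

Propagation after the edit:
  node2: runs — input3 -3->-7; result 4 (same value as before).
  node6: checked — values it read are unchanged (node5 unchanged, node2 unchanged); reused cached 4 without running.
  node7: runs — input3 -3->-7; result -11.
  node9: runs — node7 -7->-11; result 15.
  node11: runs — node9 11->15; result 4 (same value as before).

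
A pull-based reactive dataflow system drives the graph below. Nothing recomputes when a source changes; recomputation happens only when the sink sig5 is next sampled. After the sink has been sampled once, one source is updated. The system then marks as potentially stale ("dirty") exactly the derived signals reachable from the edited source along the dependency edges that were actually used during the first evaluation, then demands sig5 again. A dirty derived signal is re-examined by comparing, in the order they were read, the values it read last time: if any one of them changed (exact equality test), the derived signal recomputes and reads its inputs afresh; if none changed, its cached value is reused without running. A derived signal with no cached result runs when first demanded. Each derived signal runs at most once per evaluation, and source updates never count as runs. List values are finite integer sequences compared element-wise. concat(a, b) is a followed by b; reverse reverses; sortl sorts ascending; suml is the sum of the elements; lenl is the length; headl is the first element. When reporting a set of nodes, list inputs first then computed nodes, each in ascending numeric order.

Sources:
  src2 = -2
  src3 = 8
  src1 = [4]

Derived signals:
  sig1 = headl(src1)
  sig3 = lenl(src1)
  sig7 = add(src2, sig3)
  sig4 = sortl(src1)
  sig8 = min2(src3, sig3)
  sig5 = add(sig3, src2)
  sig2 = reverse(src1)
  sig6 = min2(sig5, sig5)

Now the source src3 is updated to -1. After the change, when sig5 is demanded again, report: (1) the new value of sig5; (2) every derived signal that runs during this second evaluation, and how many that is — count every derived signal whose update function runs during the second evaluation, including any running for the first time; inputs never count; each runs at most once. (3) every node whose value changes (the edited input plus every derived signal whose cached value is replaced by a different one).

New value of sig5: -1.
Derived signals that run: none — 0 in total.
Values that change: src3.
Key observation: src3 is never demanded by the output, so the edit triggers no recomputation at all.

First evaluation (everything demanded from the output):
  sig3 = lenl([4]) = 1
  sig5 = add(1, -2) = -1

Propagation after the edit:
  src3 feeds no computation that the output demands — nothing is marked dirty and nothing runs.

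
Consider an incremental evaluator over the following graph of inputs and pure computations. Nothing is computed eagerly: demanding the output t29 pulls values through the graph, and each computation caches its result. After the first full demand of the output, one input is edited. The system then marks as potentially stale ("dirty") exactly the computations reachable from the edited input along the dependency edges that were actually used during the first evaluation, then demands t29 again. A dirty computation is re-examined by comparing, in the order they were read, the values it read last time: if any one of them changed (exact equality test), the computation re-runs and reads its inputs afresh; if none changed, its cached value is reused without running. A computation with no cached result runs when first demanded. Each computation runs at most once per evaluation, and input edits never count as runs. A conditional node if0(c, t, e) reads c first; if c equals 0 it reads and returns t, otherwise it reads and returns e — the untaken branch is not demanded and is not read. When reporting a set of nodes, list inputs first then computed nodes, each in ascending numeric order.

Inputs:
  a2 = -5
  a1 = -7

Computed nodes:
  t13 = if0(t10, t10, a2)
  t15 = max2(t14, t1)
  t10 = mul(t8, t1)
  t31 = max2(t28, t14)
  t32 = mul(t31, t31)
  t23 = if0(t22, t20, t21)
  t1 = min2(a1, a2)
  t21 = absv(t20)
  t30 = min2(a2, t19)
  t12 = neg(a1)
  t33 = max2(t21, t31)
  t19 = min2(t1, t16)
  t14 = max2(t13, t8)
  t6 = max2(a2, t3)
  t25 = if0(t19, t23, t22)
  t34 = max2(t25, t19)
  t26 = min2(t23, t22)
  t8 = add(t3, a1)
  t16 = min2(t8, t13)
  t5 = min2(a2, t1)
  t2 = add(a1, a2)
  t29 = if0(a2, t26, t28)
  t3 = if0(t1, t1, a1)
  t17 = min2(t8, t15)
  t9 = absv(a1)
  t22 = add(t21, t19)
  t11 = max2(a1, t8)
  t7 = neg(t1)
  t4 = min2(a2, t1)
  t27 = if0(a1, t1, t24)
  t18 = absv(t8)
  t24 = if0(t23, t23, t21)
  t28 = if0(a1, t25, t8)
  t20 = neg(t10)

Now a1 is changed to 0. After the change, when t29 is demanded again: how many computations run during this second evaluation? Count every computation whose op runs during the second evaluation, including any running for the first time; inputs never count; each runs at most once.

Run set: t1, t3, t8, t10, t13, t16, t19, t20, t21, t22, t25, t28, t29 (13 run).
The important point: the flipped condition pulls in fresh nodes; t10, t13, t16, t19, t20, t21, t22, t25 run for the first time.

Initial pass — values computed on the first demand:
  t1 = min2(-7, -5) = -7
  t3 = if0(t1=-7 -> else branch a1) = -7
  t8 = add(-7, -7) = -14
  t28 = if0(a1=-7 -> else branch t8) = -14
  t29 = if0(a2=-5 -> else branch t28) = -14

Second demand — change propagation:
  t1: re-runs because a1 -7->0; new result -5.
  t3: re-runs because t1 -7->-5; a1 -7->0; new result 0.
  t8: re-runs because t3 -7->0; a1 -7->0; new result 0.
  t10: newly demanded (no cache) — executes and yields 0.
  t13: newly demanded (no cache) — executes and yields 0.
  t16: newly demanded (no cache) — executes and yields 0.
  t19: newly demanded (no cache) — executes and yields -5.
  t20: newly demanded (no cache) — executes and yields 0.
  t21: newly demanded (no cache) — executes and yields 0.
  t22: newly demanded (no cache) — executes and yields -5.
  t25: newly demanded (no cache) — executes and yields -5.
  t28: re-runs because a1 -7->0; t8 -14->0; new result -5.
  t29: re-runs because t28 -14->-5; new result -5.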